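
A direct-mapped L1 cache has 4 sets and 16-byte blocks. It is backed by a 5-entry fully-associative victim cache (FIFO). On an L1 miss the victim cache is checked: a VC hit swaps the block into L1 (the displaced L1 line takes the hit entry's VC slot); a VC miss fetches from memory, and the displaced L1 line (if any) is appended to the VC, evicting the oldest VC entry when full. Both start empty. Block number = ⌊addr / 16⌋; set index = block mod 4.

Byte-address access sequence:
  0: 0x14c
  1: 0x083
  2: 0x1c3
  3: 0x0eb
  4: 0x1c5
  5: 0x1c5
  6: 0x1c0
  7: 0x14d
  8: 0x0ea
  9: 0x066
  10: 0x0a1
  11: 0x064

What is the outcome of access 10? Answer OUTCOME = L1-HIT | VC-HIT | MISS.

OUTCOME = MISS

#0 0x14c→b20/s0 MISS; vc=[]
#1 0x83→b8/s0 MISS; vc=[20]
#2 0x1c3→b28/s0 MISS; vc=[20,8]
#3 0xeb→b14/s2 MISS; vc=[20,8]
#4 0x1c5→b28/s0 L1-HIT; vc=[20,8]
#5 0x1c5→b28/s0 L1-HIT; vc=[20,8]
#6 0x1c0→b28/s0 L1-HIT; vc=[20,8]
#7 0x14d→b20/s0 VC-HIT; vc=[28,8]
#8 0xea→b14/s2 L1-HIT; vc=[28,8]
#9 0x66→b6/s2 MISS; vc=[28,8,14]
#10 0xa1→b10/s2 MISS; vc=[28,8,14,6]
#11 0x64→b6/s2 VC-HIT; vc=[28,8,14,10]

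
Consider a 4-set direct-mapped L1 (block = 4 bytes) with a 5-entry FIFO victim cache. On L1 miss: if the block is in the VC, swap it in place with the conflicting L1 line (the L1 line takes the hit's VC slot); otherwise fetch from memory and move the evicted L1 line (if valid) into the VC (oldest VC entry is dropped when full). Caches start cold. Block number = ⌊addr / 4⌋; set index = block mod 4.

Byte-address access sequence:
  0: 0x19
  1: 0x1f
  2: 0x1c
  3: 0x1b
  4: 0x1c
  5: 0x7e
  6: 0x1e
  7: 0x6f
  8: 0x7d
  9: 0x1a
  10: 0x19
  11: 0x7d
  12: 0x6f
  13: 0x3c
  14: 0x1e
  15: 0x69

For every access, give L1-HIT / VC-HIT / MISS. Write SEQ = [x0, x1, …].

SEQ = [MISS, MISS, L1-HIT, L1-HIT, L1-HIT, MISS, VC-HIT, MISS, VC-HIT, L1-HIT, L1-HIT, L1-HIT, VC-HIT, MISS, VC-HIT, MISS]

0: 0x19 (blk 6, set 2) → MISS  vc=[]
1: 0x1f (blk 7, set 3) → MISS  vc=[]
2: 0x1c (blk 7, set 3) → L1-HIT  vc=[]
3: 0x1b (blk 6, set 2) → L1-HIT  vc=[]
4: 0x1c (blk 7, set 3) → L1-HIT  vc=[]
5: 0x7e (blk 31, set 3) → MISS  vc=[7]
6: 0x1e (blk 7, set 3) → VC-HIT  vc=[31]
7: 0x6f (blk 27, set 3) → MISS  vc=[31, 7]
8: 0x7d (blk 31, set 3) → VC-HIT  vc=[27, 7]
9: 0x1a (blk 6, set 2) → L1-HIT  vc=[27, 7]
10: 0x19 (blk 6, set 2) → L1-HIT  vc=[27, 7]
11: 0x7d (blk 31, set 3) → L1-HIT  vc=[27, 7]
12: 0x6f (blk 27, set 3) → VC-HIT  vc=[31, 7]
13: 0x3c (blk 15, set 3) → MISS  vc=[31, 7, 27]
14: 0x1e (blk 7, set 3) → VC-HIT  vc=[31, 15, 27]
15: 0x69 (blk 26, set 2) → MISS  vc=[31, 15, 27, 6]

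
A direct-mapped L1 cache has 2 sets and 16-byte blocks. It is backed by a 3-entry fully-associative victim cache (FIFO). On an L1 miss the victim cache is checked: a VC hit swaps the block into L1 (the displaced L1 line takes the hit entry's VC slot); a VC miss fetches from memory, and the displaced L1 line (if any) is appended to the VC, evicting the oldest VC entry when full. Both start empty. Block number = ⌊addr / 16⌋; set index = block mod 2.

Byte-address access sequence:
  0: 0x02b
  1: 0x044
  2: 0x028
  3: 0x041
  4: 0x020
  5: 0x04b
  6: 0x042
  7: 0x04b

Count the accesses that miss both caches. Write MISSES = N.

  [0] addr=0x2b blk=2 s=0: MISS | VC []
  [1] addr=0x44 blk=4 s=0: MISS | VC [2]
  [2] addr=0x28 blk=2 s=0: VC-HIT | VC [4]
  [3] addr=0x41 blk=4 s=0: VC-HIT | VC [2]
  [4] addr=0x20 blk=2 s=0: VC-HIT | VC [4]
  [5] addr=0x4b blk=4 s=0: VC-HIT | VC [2]
  [6] addr=0x42 blk=4 s=0: L1-HIT | VC [2]
  [7] addr=0x4b blk=4 s=0: L1-HIT | VC [2]

MISSES = 2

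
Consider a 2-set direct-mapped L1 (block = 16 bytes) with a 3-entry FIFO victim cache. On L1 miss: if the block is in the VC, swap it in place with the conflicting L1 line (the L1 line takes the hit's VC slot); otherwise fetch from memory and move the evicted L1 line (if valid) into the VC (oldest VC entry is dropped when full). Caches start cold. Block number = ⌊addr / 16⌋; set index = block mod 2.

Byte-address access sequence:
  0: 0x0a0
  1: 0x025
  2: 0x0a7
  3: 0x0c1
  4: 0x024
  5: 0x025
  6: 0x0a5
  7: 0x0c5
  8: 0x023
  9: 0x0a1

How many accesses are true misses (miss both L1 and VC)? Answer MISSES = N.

MISSES = 3

#0 0xa0→b10/s0 MISS; vc=[]
#1 0x25→b2/s0 MISS; vc=[10]
#2 0xa7→b10/s0 VC-HIT; vc=[2]
#3 0xc1→b12/s0 MISS; vc=[2,10]
#4 0x24→b2/s0 VC-HIT; vc=[12,10]
#5 0x25→b2/s0 L1-HIT; vc=[12,10]
#6 0xa5→b10/s0 VC-HIT; vc=[12,2]
#7 0xc5→b12/s0 VC-HIT; vc=[10,2]
#8 0x23→b2/s0 VC-HIT; vc=[10,12]
#9 0xa1→b10/s0 VC-HIT; vc=[2,12]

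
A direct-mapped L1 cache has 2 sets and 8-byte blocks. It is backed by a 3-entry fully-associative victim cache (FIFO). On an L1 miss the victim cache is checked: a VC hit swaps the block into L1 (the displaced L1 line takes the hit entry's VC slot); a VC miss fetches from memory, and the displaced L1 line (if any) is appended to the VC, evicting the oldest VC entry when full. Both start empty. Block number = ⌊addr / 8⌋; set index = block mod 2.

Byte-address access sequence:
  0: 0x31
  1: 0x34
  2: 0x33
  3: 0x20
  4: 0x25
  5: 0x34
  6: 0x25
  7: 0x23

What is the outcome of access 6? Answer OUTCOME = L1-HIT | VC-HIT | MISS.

  [0] addr=0x31 blk=6 s=0: MISS | VC []
  [1] addr=0x34 blk=6 s=0: L1-HIT | VC []
  [2] addr=0x33 blk=6 s=0: L1-HIT | VC []
  [3] addr=0x20 blk=4 s=0: MISS | VC [6]
  [4] addr=0x25 blk=4 s=0: L1-HIT | VC [6]
  [5] addr=0x34 blk=6 s=0: VC-HIT | VC [4]
  [6] addr=0x25 blk=4 s=0: VC-HIT | VC [6]
  [7] addr=0x23 blk=4 s=0: L1-HIT | VC [6]

OUTCOME = VC-HIT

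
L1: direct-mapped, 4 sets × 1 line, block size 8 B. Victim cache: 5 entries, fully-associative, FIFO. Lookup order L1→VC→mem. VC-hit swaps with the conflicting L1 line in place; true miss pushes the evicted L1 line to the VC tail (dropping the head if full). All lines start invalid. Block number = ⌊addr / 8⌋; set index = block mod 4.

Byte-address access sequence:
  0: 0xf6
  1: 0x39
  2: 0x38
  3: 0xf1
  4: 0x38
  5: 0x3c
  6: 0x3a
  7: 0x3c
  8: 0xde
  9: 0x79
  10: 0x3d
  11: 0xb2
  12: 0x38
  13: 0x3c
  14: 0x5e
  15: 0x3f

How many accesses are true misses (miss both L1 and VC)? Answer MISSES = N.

MISSES = 6

#0 0xf6→b30/s2 MISS; vc=[]
#1 0x39→b7/s3 MISS; vc=[]
#2 0x38→b7/s3 L1-HIT; vc=[]
#3 0xf1→b30/s2 L1-HIT; vc=[]
#4 0x38→b7/s3 L1-HIT; vc=[]
#5 0x3c→b7/s3 L1-HIT; vc=[]
#6 0x3a→b7/s3 L1-HIT; vc=[]
#7 0x3c→b7/s3 L1-HIT; vc=[]
#8 0xde→b27/s3 MISS; vc=[7]
#9 0x79→b15/s3 MISS; vc=[7,27]
#10 0x3d→b7/s3 VC-HIT; vc=[15,27]
#11 0xb2→b22/s2 MISS; vc=[15,27,30]
#12 0x38→b7/s3 L1-HIT; vc=[15,27,30]
#13 0x3c→b7/s3 L1-HIT; vc=[15,27,30]
#14 0x5e→b11/s3 MISS; vc=[15,27,30,7]
#15 0x3f→b7/s3 VC-HIT; vc=[15,27,30,11]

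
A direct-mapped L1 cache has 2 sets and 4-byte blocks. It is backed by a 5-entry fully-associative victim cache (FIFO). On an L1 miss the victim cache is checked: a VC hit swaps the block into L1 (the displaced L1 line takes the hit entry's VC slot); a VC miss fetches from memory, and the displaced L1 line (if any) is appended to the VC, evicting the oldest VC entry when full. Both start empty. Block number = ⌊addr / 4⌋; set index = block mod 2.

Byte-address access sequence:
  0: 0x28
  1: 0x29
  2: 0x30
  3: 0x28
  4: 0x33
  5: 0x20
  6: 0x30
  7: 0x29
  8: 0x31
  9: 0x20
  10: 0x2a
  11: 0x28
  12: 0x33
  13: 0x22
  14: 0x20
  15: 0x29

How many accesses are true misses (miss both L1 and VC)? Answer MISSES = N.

#0 0x28→b10/s0 MISS; vc=[]
#1 0x29→b10/s0 L1-HIT; vc=[]
#2 0x30→b12/s0 MISS; vc=[10]
#3 0x28→b10/s0 VC-HIT; vc=[12]
#4 0x33→b12/s0 VC-HIT; vc=[10]
#5 0x20→b8/s0 MISS; vc=[10,12]
#6 0x30→b12/s0 VC-HIT; vc=[10,8]
#7 0x29→b10/s0 VC-HIT; vc=[12,8]
#8 0x31→b12/s0 VC-HIT; vc=[10,8]
#9 0x20→b8/s0 VC-HIT; vc=[10,12]
#10 0x2a→b10/s0 VC-HIT; vc=[8,12]
#11 0x28→b10/s0 L1-HIT; vc=[8,12]
#12 0x33→b12/s0 VC-HIT; vc=[8,10]
#13 0x22→b8/s0 VC-HIT; vc=[12,10]
#14 0x20→b8/s0 L1-HIT; vc=[12,10]
#15 0x29→b10/s0 VC-HIT; vc=[12,8]

MISSES = 3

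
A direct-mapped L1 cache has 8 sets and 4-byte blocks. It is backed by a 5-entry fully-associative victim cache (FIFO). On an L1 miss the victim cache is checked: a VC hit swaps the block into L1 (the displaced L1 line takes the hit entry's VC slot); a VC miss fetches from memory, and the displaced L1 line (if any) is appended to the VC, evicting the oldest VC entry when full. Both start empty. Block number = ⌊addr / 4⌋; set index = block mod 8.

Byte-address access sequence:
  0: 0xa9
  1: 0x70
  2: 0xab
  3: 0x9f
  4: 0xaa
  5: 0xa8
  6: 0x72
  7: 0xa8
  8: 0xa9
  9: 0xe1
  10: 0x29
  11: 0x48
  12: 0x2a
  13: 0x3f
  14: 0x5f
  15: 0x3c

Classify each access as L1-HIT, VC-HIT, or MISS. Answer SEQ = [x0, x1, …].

  [0] addr=0xa9 blk=42 s=2: MISS | VC []
  [1] addr=0x70 blk=28 s=4: MISS | VC []
  [2] addr=0xab blk=42 s=2: L1-HIT | VC []
  [3] addr=0x9f blk=39 s=7: MISS | VC []
  [4] addr=0xaa blk=42 s=2: L1-HIT | VC []
  [5] addr=0xa8 blk=42 s=2: L1-HIT | VC []
  [6] addr=0x72 blk=28 s=4: L1-HIT | VC []
  [7] addr=0xa8 blk=42 s=2: L1-HIT | VC []
  [8] addr=0xa9 blk=42 s=2: L1-HIT | VC []
  [9] addr=0xe1 blk=56 s=0: MISS | VC []
  [10] addr=0x29 blk=10 s=2: MISS | VC [42]
  [11] addr=0x48 blk=18 s=2: MISS | VC [42, 10]
  [12] addr=0x2a blk=10 s=2: VC-HIT | VC [42, 18]
  [13] addr=0x3f blk=15 s=7: MISS | VC [42, 18, 39]
  [14] addr=0x5f blk=23 s=7: MISS | VC [42, 18, 39, 15]
  [15] addr=0x3c blk=15 s=7: VC-HIT | VC [42, 18, 39, 23]

SEQ = [MISS, MISS, L1-HIT, MISS, L1-HIT, L1-HIT, L1-HIT, L1-HIT, L1-HIT, MISS, MISS, MISS, VC-HIT, MISS, MISS, VC-HIT]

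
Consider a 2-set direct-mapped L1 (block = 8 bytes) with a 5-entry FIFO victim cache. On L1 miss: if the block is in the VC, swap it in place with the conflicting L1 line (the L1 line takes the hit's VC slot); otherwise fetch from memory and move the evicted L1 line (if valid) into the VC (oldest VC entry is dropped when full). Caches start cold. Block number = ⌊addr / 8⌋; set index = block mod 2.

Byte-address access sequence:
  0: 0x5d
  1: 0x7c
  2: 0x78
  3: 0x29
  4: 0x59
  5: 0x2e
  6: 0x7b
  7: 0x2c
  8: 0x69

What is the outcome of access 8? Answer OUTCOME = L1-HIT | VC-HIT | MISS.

OUTCOME = MISS

  [0] addr=0x5d blk=11 s=1: MISS | VC []
  [1] addr=0x7c blk=15 s=1: MISS | VC [11]
  [2] addr=0x78 blk=15 s=1: L1-HIT | VC [11]
  [3] addr=0x29 blk=5 s=1: MISS | VC [11, 15]
  [4] addr=0x59 blk=11 s=1: VC-HIT | VC [5, 15]
  [5] addr=0x2e blk=5 s=1: VC-HIT | VC [11, 15]
  [6] addr=0x7b blk=15 s=1: VC-HIT | VC [11, 5]
  [7] addr=0x2c blk=5 s=1: VC-HIT | VC [11, 15]
  [8] addr=0x69 blk=13 s=1: MISS | VC [11, 15, 5]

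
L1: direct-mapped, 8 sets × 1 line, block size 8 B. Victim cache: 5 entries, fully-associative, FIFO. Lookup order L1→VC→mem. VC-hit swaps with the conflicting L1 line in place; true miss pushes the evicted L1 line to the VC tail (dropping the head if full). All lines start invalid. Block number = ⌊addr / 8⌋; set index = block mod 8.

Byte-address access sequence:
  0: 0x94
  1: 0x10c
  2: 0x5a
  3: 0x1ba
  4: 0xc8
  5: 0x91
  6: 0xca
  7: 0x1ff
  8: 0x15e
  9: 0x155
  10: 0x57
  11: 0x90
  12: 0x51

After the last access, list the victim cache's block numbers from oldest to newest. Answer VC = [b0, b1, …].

VC = [33, 55, 11, 18, 42]

#0 0x94→b18/s2 MISS; vc=[]
#1 0x10c→b33/s1 MISS; vc=[]
#2 0x5a→b11/s3 MISS; vc=[]
#3 0x1ba→b55/s7 MISS; vc=[]
#4 0xc8→b25/s1 MISS; vc=[33]
#5 0x91→b18/s2 L1-HIT; vc=[33]
#6 0xca→b25/s1 L1-HIT; vc=[33]
#7 0x1ff→b63/s7 MISS; vc=[33,55]
#8 0x15e→b43/s3 MISS; vc=[33,55,11]
#9 0x155→b42/s2 MISS; vc=[33,55,11,18]
#10 0x57→b10/s2 MISS; vc=[33,55,11,18,42]
#11 0x90→b18/s2 VC-HIT; vc=[33,55,11,10,42]
#12 0x51→b10/s2 VC-HIT; vc=[33,55,11,18,42]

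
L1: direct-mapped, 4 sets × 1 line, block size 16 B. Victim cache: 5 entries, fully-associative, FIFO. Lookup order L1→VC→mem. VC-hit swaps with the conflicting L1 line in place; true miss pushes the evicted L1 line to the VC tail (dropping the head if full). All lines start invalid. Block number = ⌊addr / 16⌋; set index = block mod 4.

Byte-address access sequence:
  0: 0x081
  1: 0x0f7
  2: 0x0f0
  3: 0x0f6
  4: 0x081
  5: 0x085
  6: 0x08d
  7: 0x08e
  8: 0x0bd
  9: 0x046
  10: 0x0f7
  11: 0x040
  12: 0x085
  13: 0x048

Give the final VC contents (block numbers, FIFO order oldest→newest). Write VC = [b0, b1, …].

VC = [11, 8]

0: 0x81 (blk 8, set 0) → MISS  vc=[]
1: 0xf7 (blk 15, set 3) → MISS  vc=[]
2: 0xf0 (blk 15, set 3) → L1-HIT  vc=[]
3: 0xf6 (blk 15, set 3) → L1-HIT  vc=[]
4: 0x81 (blk 8, set 0) → L1-HIT  vc=[]
5: 0x85 (blk 8, set 0) → L1-HIT  vc=[]
6: 0x8d (blk 8, set 0) → L1-HIT  vc=[]
7: 0x8e (blk 8, set 0) → L1-HIT  vc=[]
8: 0xbd (blk 11, set 3) → MISS  vc=[15]
9: 0x46 (blk 4, set 0) → MISS  vc=[15, 8]
10: 0xf7 (blk 15, set 3) → VC-HIT  vc=[11, 8]
11: 0x40 (blk 4, set 0) → L1-HIT  vc=[11, 8]
12: 0x85 (blk 8, set 0) → VC-HIT  vc=[11, 4]
13: 0x48 (blk 4, set 0) → VC-HIT  vc=[11, 8]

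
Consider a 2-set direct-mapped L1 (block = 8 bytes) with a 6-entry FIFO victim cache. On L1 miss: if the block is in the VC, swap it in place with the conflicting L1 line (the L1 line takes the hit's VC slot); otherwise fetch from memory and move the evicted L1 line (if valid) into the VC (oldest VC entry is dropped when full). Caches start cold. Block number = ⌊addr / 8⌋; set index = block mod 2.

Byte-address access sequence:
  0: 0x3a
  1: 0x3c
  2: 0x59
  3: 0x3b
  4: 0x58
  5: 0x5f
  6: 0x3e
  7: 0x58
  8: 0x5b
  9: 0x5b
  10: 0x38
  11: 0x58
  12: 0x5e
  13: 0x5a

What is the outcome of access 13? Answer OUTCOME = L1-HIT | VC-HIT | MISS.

#0 0x3a→b7/s1 MISS; vc=[]
#1 0x3c→b7/s1 L1-HIT; vc=[]
#2 0x59→b11/s1 MISS; vc=[7]
#3 0x3b→b7/s1 VC-HIT; vc=[11]
#4 0x58→b11/s1 VC-HIT; vc=[7]
#5 0x5f→b11/s1 L1-HIT; vc=[7]
#6 0x3e→b7/s1 VC-HIT; vc=[11]
#7 0x58→b11/s1 VC-HIT; vc=[7]
#8 0x5b→b11/s1 L1-HIT; vc=[7]
#9 0x5b→b11/s1 L1-HIT; vc=[7]
#10 0x38→b7/s1 VC-HIT; vc=[11]
#11 0x58→b11/s1 VC-HIT; vc=[7]
#12 0x5e→b11/s1 L1-HIT; vc=[7]
#13 0x5a→b11/s1 L1-HIT; vc=[7]

OUTCOME = L1-HIT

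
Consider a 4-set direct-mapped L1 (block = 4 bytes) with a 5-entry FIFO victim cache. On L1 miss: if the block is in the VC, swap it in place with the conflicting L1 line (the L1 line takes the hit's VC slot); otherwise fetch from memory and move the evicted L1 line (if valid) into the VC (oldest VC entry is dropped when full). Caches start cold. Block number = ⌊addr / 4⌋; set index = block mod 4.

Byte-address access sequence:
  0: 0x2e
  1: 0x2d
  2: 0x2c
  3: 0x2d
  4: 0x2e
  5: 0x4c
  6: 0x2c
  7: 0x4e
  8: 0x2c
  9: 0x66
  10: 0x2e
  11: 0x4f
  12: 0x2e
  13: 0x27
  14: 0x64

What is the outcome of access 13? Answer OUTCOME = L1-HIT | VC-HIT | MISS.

OUTCOME = MISS

  [0] addr=0x2e blk=11 s=3: MISS | VC []
  [1] addr=0x2d blk=11 s=3: L1-HIT | VC []
  [2] addr=0x2c blk=11 s=3: L1-HIT | VC []
  [3] addr=0x2d blk=11 s=3: L1-HIT | VC []
  [4] addr=0x2e blk=11 s=3: L1-HIT | VC []
  [5] addr=0x4c blk=19 s=3: MISS | VC [11]
  [6] addr=0x2c blk=11 s=3: VC-HIT | VC [19]
  [7] addr=0x4e blk=19 s=3: VC-HIT | VC [11]
  [8] addr=0x2c blk=11 s=3: VC-HIT | VC [19]
  [9] addr=0x66 blk=25 s=1: MISS | VC [19]
  [10] addr=0x2e blk=11 s=3: L1-HIT | VC [19]
  [11] addr=0x4f blk=19 s=3: VC-HIT | VC [11]
  [12] addr=0x2e blk=11 s=3: VC-HIT | VC [19]
  [13] addr=0x27 blk=9 s=1: MISS | VC [19, 25]
  [14] addr=0x64 blk=25 s=1: VC-HIT | VC [19, 9]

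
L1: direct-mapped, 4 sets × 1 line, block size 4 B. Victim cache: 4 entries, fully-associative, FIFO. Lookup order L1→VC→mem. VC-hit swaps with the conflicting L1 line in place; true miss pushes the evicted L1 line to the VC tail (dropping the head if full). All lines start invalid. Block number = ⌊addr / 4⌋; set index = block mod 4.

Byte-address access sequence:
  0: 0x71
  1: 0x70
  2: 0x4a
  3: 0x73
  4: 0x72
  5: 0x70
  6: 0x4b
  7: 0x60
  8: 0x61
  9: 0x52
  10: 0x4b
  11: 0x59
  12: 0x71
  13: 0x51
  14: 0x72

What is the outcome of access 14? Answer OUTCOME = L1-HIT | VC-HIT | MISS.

OUTCOME = VC-HIT

0: 0x71 (blk 28, set 0) → MISS  vc=[]
1: 0x70 (blk 28, set 0) → L1-HIT  vc=[]
2: 0x4a (blk 18, set 2) → MISS  vc=[]
3: 0x73 (blk 28, set 0) → L1-HIT  vc=[]
4: 0x72 (blk 28, set 0) → L1-HIT  vc=[]
5: 0x70 (blk 28, set 0) → L1-HIT  vc=[]
6: 0x4b (blk 18, set 2) → L1-HIT  vc=[]
7: 0x60 (blk 24, set 0) → MISS  vc=[28]
8: 0x61 (blk 24, set 0) → L1-HIT  vc=[28]
9: 0x52 (blk 20, set 0) → MISS  vc=[28, 24]
10: 0x4b (blk 18, set 2) → L1-HIT  vc=[28, 24]
11: 0x59 (blk 22, set 2) → MISS  vc=[28, 24, 18]
12: 0x71 (blk 28, set 0) → VC-HIT  vc=[20, 24, 18]
13: 0x51 (blk 20, set 0) → VC-HIT  vc=[28, 24, 18]
14: 0x72 (blk 28, set 0) → VC-HIT  vc=[20, 24, 18]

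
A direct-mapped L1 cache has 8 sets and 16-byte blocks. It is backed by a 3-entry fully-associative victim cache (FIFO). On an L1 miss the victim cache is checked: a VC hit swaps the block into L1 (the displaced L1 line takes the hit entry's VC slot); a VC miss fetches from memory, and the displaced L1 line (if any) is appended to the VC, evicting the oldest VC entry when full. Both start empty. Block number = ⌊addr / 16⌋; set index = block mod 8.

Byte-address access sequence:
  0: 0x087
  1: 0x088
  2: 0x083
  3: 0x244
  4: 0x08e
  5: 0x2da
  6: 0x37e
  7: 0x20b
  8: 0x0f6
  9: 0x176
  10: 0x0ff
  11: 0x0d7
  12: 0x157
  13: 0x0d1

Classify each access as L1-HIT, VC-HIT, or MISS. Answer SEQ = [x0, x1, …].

SEQ = [MISS, L1-HIT, L1-HIT, MISS, L1-HIT, MISS, MISS, MISS, MISS, MISS, VC-HIT, MISS, MISS, VC-HIT]

#0 0x87→b8/s0 MISS; vc=[]
#1 0x88→b8/s0 L1-HIT; vc=[]
#2 0x83→b8/s0 L1-HIT; vc=[]
#3 0x244→b36/s4 MISS; vc=[]
#4 0x8e→b8/s0 L1-HIT; vc=[]
#5 0x2da→b45/s5 MISS; vc=[]
#6 0x37e→b55/s7 MISS; vc=[]
#7 0x20b→b32/s0 MISS; vc=[8]
#8 0xf6→b15/s7 MISS; vc=[8,55]
#9 0x176→b23/s7 MISS; vc=[8,55,15]
#10 0xff→b15/s7 VC-HIT; vc=[8,55,23]
#11 0xd7→b13/s5 MISS; vc=[55,23,45]
#12 0x157→b21/s5 MISS; vc=[23,45,13]
#13 0xd1→b13/s5 VC-HIT; vc=[23,45,21]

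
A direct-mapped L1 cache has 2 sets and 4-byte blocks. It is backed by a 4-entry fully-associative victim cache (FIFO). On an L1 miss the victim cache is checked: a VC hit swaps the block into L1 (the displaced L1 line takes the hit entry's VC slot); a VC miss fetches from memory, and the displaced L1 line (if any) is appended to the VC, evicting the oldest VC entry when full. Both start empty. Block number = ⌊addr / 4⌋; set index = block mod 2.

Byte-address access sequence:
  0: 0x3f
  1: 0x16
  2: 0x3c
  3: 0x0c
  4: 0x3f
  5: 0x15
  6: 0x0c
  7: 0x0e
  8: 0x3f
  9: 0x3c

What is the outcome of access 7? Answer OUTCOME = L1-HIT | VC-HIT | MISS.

OUTCOME = L1-HIT

0: 0x3f (blk 15, set 1) → MISS  vc=[]
1: 0x16 (blk 5, set 1) → MISS  vc=[15]
2: 0x3c (blk 15, set 1) → VC-HIT  vc=[5]
3: 0xc (blk 3, set 1) → MISS  vc=[5, 15]
4: 0x3f (blk 15, set 1) → VC-HIT  vc=[5, 3]
5: 0x15 (blk 5, set 1) → VC-HIT  vc=[15, 3]
6: 0xc (blk 3, set 1) → VC-HIT  vc=[15, 5]
7: 0xe (blk 3, set 1) → L1-HIT  vc=[15, 5]
8: 0x3f (blk 15, set 1) → VC-HIT  vc=[3, 5]
9: 0x3c (blk 15, set 1) → L1-HIT  vc=[3, 5]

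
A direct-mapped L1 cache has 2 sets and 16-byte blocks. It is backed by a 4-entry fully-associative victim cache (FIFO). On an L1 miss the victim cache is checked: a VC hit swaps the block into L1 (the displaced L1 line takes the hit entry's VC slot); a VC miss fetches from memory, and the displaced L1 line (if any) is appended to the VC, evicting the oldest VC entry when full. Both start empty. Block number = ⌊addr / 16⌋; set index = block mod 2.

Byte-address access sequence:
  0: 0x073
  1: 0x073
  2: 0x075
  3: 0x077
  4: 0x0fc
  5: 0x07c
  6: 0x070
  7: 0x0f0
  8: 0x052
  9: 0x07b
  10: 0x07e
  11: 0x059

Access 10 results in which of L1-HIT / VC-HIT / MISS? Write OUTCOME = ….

  [0] addr=0x73 blk=7 s=1: MISS | VC []
  [1] addr=0x73 blk=7 s=1: L1-HIT | VC []
  [2] addr=0x75 blk=7 s=1: L1-HIT | VC []
  [3] addr=0x77 blk=7 s=1: L1-HIT | VC []
  [4] addr=0xfc blk=15 s=1: MISS | VC [7]
  [5] addr=0x7c blk=7 s=1: VC-HIT | VC [15]
  [6] addr=0x70 blk=7 s=1: L1-HIT | VC [15]
  [7] addr=0xf0 blk=15 s=1: VC-HIT | VC [7]
  [8] addr=0x52 blk=5 s=1: MISS | VC [7, 15]
  [9] addr=0x7b blk=7 s=1: VC-HIT | VC [5, 15]
  [10] addr=0x7e blk=7 s=1: L1-HIT | VC [5, 15]
  [11] addr=0x59 blk=5 s=1: VC-HIT | VC [7, 15]

OUTCOME = L1-HIT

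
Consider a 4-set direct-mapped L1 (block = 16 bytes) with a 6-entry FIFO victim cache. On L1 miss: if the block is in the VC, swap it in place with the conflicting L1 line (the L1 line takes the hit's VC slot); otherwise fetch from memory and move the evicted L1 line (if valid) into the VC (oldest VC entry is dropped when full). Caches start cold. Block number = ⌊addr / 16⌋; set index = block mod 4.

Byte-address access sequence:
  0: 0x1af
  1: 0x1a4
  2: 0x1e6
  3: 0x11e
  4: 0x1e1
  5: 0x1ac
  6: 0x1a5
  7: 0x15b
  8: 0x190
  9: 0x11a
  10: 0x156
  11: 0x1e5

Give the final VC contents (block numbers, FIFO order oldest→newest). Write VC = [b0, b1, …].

VC = [26, 25, 17]

0: 0x1af (blk 26, set 2) → MISS  vc=[]
1: 0x1a4 (blk 26, set 2) → L1-HIT  vc=[]
2: 0x1e6 (blk 30, set 2) → MISS  vc=[26]
3: 0x11e (blk 17, set 1) → MISS  vc=[26]
4: 0x1e1 (blk 30, set 2) → L1-HIT  vc=[26]
5: 0x1ac (blk 26, set 2) → VC-HIT  vc=[30]
6: 0x1a5 (blk 26, set 2) → L1-HIT  vc=[30]
7: 0x15b (blk 21, set 1) → MISS  vc=[30, 17]
8: 0x190 (blk 25, set 1) → MISS  vc=[30, 17, 21]
9: 0x11a (blk 17, set 1) → VC-HIT  vc=[30, 25, 21]
10: 0x156 (blk 21, set 1) → VC-HIT  vc=[30, 25, 17]
11: 0x1e5 (blk 30, set 2) → VC-HIT  vc=[26, 25, 17]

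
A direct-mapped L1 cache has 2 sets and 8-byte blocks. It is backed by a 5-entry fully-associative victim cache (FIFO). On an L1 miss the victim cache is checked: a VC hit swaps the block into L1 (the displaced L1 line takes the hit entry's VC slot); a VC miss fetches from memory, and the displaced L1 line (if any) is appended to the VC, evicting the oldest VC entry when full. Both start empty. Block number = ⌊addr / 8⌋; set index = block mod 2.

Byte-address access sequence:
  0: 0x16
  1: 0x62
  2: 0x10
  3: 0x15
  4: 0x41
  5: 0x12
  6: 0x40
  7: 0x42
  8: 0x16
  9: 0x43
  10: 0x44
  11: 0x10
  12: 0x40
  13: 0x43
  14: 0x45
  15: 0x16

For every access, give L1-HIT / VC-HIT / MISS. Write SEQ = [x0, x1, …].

SEQ = [MISS, MISS, VC-HIT, L1-HIT, MISS, VC-HIT, VC-HIT, L1-HIT, VC-HIT, VC-HIT, L1-HIT, VC-HIT, VC-HIT, L1-HIT, L1-HIT, VC-HIT]

#0 0x16→b2/s0 MISS; vc=[]
#1 0x62→b12/s0 MISS; vc=[2]
#2 0x10→b2/s0 VC-HIT; vc=[12]
#3 0x15→b2/s0 L1-HIT; vc=[12]
#4 0x41→b8/s0 MISS; vc=[12,2]
#5 0x12→b2/s0 VC-HIT; vc=[12,8]
#6 0x40→b8/s0 VC-HIT; vc=[12,2]
#7 0x42→b8/s0 L1-HIT; vc=[12,2]
#8 0x16→b2/s0 VC-HIT; vc=[12,8]
#9 0x43→b8/s0 VC-HIT; vc=[12,2]
#10 0x44→b8/s0 L1-HIT; vc=[12,2]
#11 0x10→b2/s0 VC-HIT; vc=[12,8]
#12 0x40→b8/s0 VC-HIT; vc=[12,2]
#13 0x43→b8/s0 L1-HIT; vc=[12,2]
#14 0x45→b8/s0 L1-HIT; vc=[12,2]
#15 0x16→b2/s0 VC-HIT; vc=[12,8]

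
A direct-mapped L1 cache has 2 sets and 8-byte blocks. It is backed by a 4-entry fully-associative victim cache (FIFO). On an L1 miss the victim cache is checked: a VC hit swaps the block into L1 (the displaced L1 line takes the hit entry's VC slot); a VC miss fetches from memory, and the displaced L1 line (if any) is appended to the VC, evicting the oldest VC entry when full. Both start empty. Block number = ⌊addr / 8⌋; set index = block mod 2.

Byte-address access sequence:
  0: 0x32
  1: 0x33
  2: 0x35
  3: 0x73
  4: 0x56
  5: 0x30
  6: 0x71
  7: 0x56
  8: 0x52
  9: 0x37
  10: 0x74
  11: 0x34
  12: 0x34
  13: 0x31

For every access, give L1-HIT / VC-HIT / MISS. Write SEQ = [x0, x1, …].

SEQ = [MISS, L1-HIT, L1-HIT, MISS, MISS, VC-HIT, VC-HIT, VC-HIT, L1-HIT, VC-HIT, VC-HIT, VC-HIT, L1-HIT, L1-HIT]

  [0] addr=0x32 blk=6 s=0: MISS | VC []
  [1] addr=0x33 blk=6 s=0: L1-HIT | VC []
  [2] addr=0x35 blk=6 s=0: L1-HIT | VC []
  [3] addr=0x73 blk=14 s=0: MISS | VC [6]
  [4] addr=0x56 blk=10 s=0: MISS | VC [6, 14]
  [5] addr=0x30 blk=6 s=0: VC-HIT | VC [10, 14]
  [6] addr=0x71 blk=14 s=0: VC-HIT | VC [10, 6]
  [7] addr=0x56 blk=10 s=0: VC-HIT | VC [14, 6]
  [8] addr=0x52 blk=10 s=0: L1-HIT | VC [14, 6]
  [9] addr=0x37 blk=6 s=0: VC-HIT | VC [14, 10]
  [10] addr=0x74 blk=14 s=0: VC-HIT | VC [6, 10]
  [11] addr=0x34 blk=6 s=0: VC-HIT | VC [14, 10]
  [12] addr=0x34 blk=6 s=0: L1-HIT | VC [14, 10]
  [13] addr=0x31 blk=6 s=0: L1-HIT | VC [14, 10]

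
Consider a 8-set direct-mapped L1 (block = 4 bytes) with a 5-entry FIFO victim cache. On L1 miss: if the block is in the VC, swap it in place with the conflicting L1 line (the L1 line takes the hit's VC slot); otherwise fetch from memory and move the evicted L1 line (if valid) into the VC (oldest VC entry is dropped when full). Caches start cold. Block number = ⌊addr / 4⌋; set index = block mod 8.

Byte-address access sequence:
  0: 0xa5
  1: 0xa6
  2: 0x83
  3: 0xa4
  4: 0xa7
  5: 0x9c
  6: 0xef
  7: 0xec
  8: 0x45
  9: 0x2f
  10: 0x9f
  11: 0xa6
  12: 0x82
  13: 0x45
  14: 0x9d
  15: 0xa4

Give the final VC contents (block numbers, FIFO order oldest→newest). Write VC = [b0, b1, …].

VC = [17, 59]

  [0] addr=0xa5 blk=41 s=1: MISS | VC []
  [1] addr=0xa6 blk=41 s=1: L1-HIT | VC []
  [2] addr=0x83 blk=32 s=0: MISS | VC []
  [3] addr=0xa4 blk=41 s=1: L1-HIT | VC []
  [4] addr=0xa7 blk=41 s=1: L1-HIT | VC []
  [5] addr=0x9c blk=39 s=7: MISS | VC []
  [6] addr=0xef blk=59 s=3: MISS | VC []
  [7] addr=0xec blk=59 s=3: L1-HIT | VC []
  [8] addr=0x45 blk=17 s=1: MISS | VC [41]
  [9] addr=0x2f blk=11 s=3: MISS | VC [41, 59]
  [10] addr=0x9f blk=39 s=7: L1-HIT | VC [41, 59]
  [11] addr=0xa6 blk=41 s=1: VC-HIT | VC [17, 59]
  [12] addr=0x82 blk=32 s=0: L1-HIT | VC [17, 59]
  [13] addr=0x45 blk=17 s=1: VC-HIT | VC [41, 59]
  [14] addr=0x9d blk=39 s=7: L1-HIT | VC [41, 59]
  [15] addr=0xa4 blk=41 s=1: VC-HIT | VC [17, 59]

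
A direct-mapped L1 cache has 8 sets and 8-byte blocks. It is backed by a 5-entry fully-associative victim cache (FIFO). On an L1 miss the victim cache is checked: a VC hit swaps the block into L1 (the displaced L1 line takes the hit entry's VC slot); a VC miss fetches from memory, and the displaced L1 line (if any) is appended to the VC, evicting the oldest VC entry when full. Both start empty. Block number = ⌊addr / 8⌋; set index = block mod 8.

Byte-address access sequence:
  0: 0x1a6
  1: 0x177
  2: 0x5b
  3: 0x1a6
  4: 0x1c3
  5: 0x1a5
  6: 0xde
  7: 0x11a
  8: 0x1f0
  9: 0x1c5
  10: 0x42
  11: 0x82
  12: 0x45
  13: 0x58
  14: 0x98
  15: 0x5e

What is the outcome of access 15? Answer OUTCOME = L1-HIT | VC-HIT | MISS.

#0 0x1a6→b52/s4 MISS; vc=[]
#1 0x177→b46/s6 MISS; vc=[]
#2 0x5b→b11/s3 MISS; vc=[]
#3 0x1a6→b52/s4 L1-HIT; vc=[]
#4 0x1c3→b56/s0 MISS; vc=[]
#5 0x1a5→b52/s4 L1-HIT; vc=[]
#6 0xde→b27/s3 MISS; vc=[11]
#7 0x11a→b35/s3 MISS; vc=[11,27]
#8 0x1f0→b62/s6 MISS; vc=[11,27,46]
#9 0x1c5→b56/s0 L1-HIT; vc=[11,27,46]
#10 0x42→b8/s0 MISS; vc=[11,27,46,56]
#11 0x82→b16/s0 MISS; vc=[11,27,46,56,8]
#12 0x45→b8/s0 VC-HIT; vc=[11,27,46,56,16]
#13 0x58→b11/s3 VC-HIT; vc=[35,27,46,56,16]
#14 0x98→b19/s3 MISS; vc=[27,46,56,16,11]
#15 0x5e→b11/s3 VC-HIT; vc=[27,46,56,16,19]

OUTCOME = VC-HIT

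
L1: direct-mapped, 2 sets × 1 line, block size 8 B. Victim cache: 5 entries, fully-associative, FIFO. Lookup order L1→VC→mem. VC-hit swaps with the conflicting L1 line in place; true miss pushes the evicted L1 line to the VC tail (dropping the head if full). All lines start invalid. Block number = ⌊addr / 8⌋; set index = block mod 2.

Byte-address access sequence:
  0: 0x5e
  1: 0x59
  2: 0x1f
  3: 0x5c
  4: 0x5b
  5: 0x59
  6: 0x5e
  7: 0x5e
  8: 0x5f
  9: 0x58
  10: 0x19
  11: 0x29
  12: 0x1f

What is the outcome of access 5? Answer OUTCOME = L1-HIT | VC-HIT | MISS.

0: 0x5e (blk 11, set 1) → MISS  vc=[]
1: 0x59 (blk 11, set 1) → L1-HIT  vc=[]
2: 0x1f (blk 3, set 1) → MISS  vc=[11]
3: 0x5c (blk 11, set 1) → VC-HIT  vc=[3]
4: 0x5b (blk 11, set 1) → L1-HIT  vc=[3]
5: 0x59 (blk 11, set 1) → L1-HIT  vc=[3]
6: 0x5e (blk 11, set 1) → L1-HIT  vc=[3]
7: 0x5e (blk 11, set 1) → L1-HIT  vc=[3]
8: 0x5f (blk 11, set 1) → L1-HIT  vc=[3]
9: 0x58 (blk 11, set 1) → L1-HIT  vc=[3]
10: 0x19 (blk 3, set 1) → VC-HIT  vc=[11]
11: 0x29 (blk 5, set 1) → MISS  vc=[11, 3]
12: 0x1f (blk 3, set 1) → VC-HIT  vc=[11, 5]

OUTCOME = L1-HIT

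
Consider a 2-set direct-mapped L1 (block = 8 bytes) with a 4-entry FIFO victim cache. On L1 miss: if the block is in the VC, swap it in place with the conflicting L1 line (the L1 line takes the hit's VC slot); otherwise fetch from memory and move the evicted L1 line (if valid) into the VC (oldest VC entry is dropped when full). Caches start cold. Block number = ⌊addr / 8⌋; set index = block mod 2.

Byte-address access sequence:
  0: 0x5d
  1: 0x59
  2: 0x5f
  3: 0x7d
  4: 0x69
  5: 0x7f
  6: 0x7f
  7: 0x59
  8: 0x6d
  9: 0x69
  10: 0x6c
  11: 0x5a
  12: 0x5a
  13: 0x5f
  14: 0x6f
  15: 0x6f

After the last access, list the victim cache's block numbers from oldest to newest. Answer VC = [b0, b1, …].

VC = [15, 11]

0: 0x5d (blk 11, set 1) → MISS  vc=[]
1: 0x59 (blk 11, set 1) → L1-HIT  vc=[]
2: 0x5f (blk 11, set 1) → L1-HIT  vc=[]
3: 0x7d (blk 15, set 1) → MISS  vc=[11]
4: 0x69 (blk 13, set 1) → MISS  vc=[11, 15]
5: 0x7f (blk 15, set 1) → VC-HIT  vc=[11, 13]
6: 0x7f (blk 15, set 1) → L1-HIT  vc=[11, 13]
7: 0x59 (blk 11, set 1) → VC-HIT  vc=[15, 13]
8: 0x6d (blk 13, set 1) → VC-HIT  vc=[15, 11]
9: 0x69 (blk 13, set 1) → L1-HIT  vc=[15, 11]
10: 0x6c (blk 13, set 1) → L1-HIT  vc=[15, 11]
11: 0x5a (blk 11, set 1) → VC-HIT  vc=[15, 13]
12: 0x5a (blk 11, set 1) → L1-HIT  vc=[15, 13]
13: 0x5f (blk 11, set 1) → L1-HIT  vc=[15, 13]
14: 0x6f (blk 13, set 1) → VC-HIT  vc=[15, 11]
15: 0x6f (blk 13, set 1) → L1-HIT  vc=[15, 11]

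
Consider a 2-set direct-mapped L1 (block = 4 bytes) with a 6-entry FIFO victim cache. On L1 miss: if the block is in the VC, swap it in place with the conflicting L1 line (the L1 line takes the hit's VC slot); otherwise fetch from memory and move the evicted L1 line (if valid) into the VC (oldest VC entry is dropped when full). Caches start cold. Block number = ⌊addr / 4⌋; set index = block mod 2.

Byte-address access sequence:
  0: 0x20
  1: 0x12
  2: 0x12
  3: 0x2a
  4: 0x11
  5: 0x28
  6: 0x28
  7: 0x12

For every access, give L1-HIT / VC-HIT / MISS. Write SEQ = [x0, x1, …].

SEQ = [MISS, MISS, L1-HIT, MISS, VC-HIT, VC-HIT, L1-HIT, VC-HIT]

0: 0x20 (blk 8, set 0) → MISS  vc=[]
1: 0x12 (blk 4, set 0) → MISS  vc=[8]
2: 0x12 (blk 4, set 0) → L1-HIT  vc=[8]
3: 0x2a (blk 10, set 0) → MISS  vc=[8, 4]
4: 0x11 (blk 4, set 0) → VC-HIT  vc=[8, 10]
5: 0x28 (blk 10, set 0) → VC-HIT  vc=[8, 4]
6: 0x28 (blk 10, set 0) → L1-HIT  vc=[8, 4]
7: 0x12 (blk 4, set 0) → VC-HIT  vc=[8, 10]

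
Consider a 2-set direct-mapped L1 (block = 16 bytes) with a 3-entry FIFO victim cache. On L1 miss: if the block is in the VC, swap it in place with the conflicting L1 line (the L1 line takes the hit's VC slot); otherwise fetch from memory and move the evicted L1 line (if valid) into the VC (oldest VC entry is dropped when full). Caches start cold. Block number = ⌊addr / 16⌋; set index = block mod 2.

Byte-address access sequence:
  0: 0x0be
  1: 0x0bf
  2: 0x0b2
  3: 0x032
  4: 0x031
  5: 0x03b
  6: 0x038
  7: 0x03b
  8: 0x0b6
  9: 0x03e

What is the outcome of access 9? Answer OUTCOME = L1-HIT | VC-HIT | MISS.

#0 0xbe→b11/s1 MISS; vc=[]
#1 0xbf→b11/s1 L1-HIT; vc=[]
#2 0xb2→b11/s1 L1-HIT; vc=[]
#3 0x32→b3/s1 MISS; vc=[11]
#4 0x31→b3/s1 L1-HIT; vc=[11]
#5 0x3b→b3/s1 L1-HIT; vc=[11]
#6 0x38→b3/s1 L1-HIT; vc=[11]
#7 0x3b→b3/s1 L1-HIT; vc=[11]
#8 0xb6→b11/s1 VC-HIT; vc=[3]
#9 0x3e→b3/s1 VC-HIT; vc=[11]

OUTCOME = VC-HIT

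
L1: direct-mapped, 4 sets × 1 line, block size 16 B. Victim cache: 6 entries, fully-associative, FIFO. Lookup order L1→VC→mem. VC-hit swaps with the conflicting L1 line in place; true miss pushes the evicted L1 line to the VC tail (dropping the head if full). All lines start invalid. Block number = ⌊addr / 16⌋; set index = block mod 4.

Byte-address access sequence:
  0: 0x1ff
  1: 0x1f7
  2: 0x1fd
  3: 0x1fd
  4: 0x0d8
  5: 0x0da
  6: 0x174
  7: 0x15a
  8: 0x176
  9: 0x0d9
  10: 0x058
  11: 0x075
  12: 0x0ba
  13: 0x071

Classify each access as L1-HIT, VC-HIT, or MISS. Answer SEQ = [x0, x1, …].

0: 0x1ff (blk 31, set 3) → MISS  vc=[]
1: 0x1f7 (blk 31, set 3) → L1-HIT  vc=[]
2: 0x1fd (blk 31, set 3) → L1-HIT  vc=[]
3: 0x1fd (blk 31, set 3) → L1-HIT  vc=[]
4: 0xd8 (blk 13, set 1) → MISS  vc=[]
5: 0xda (blk 13, set 1) → L1-HIT  vc=[]
6: 0x174 (blk 23, set 3) → MISS  vc=[31]
7: 0x15a (blk 21, set 1) → MISS  vc=[31, 13]
8: 0x176 (blk 23, set 3) → L1-HIT  vc=[31, 13]
9: 0xd9 (blk 13, set 1) → VC-HIT  vc=[31, 21]
10: 0x58 (blk 5, set 1) → MISS  vc=[31, 21, 13]
11: 0x75 (blk 7, set 3) → MISS  vc=[31, 21, 13, 23]
12: 0xba (blk 11, set 3) → MISS  vc=[31, 21, 13, 23, 7]
13: 0x71 (blk 7, set 3) → VC-HIT  vc=[31, 21, 13, 23, 11]

SEQ = [MISS, L1-HIT, L1-HIT, L1-HIT, MISS, L1-HIT, MISS, MISS, L1-HIT, VC-HIT, MISS, MISS, MISS, VC-HIT]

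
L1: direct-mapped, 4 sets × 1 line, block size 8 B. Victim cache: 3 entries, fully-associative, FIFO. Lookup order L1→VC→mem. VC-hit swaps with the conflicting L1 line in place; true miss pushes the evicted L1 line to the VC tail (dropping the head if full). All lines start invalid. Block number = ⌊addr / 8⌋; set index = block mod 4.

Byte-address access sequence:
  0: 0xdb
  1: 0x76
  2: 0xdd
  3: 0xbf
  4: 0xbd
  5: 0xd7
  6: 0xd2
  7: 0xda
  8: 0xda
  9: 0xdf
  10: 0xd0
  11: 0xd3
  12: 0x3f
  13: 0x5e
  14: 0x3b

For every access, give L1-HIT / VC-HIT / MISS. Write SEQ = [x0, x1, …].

SEQ = [MISS, MISS, L1-HIT, MISS, L1-HIT, MISS, L1-HIT, VC-HIT, L1-HIT, L1-HIT, L1-HIT, L1-HIT, MISS, MISS, VC-HIT]

  [0] addr=0xdb blk=27 s=3: MISS | VC []
  [1] addr=0x76 blk=14 s=2: MISS | VC []
  [2] addr=0xdd blk=27 s=3: L1-HIT | VC []
  [3] addr=0xbf blk=23 s=3: MISS | VC [27]
  [4] addr=0xbd blk=23 s=3: L1-HIT | VC [27]
  [5] addr=0xd7 blk=26 s=2: MISS | VC [27, 14]
  [6] addr=0xd2 blk=26 s=2: L1-HIT | VC [27, 14]
  [7] addr=0xda blk=27 s=3: VC-HIT | VC [23, 14]
  [8] addr=0xda blk=27 s=3: L1-HIT | VC [23, 14]
  [9] addr=0xdf blk=27 s=3: L1-HIT | VC [23, 14]
  [10] addr=0xd0 blk=26 s=2: L1-HIT | VC [23, 14]
  [11] addr=0xd3 blk=26 s=2: L1-HIT | VC [23, 14]
  [12] addr=0x3f blk=7 s=3: MISS | VC [23, 14, 27]
  [13] addr=0x5e blk=11 s=3: MISS | VC [14, 27, 7]
  [14] addr=0x3b blk=7 s=3: VC-HIT | VC [14, 27, 11]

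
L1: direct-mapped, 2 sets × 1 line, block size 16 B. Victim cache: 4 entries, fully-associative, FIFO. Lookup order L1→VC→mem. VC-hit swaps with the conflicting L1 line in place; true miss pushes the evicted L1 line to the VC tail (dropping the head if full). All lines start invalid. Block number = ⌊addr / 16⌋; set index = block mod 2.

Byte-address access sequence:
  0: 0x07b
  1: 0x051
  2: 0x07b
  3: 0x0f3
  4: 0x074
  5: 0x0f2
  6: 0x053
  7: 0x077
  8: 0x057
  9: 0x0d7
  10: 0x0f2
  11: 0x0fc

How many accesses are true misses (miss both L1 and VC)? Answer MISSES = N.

MISSES = 4

0: 0x7b (blk 7, set 1) → MISS  vc=[]
1: 0x51 (blk 5, set 1) → MISS  vc=[7]
2: 0x7b (blk 7, set 1) → VC-HIT  vc=[5]
3: 0xf3 (blk 15, set 1) → MISS  vc=[5, 7]
4: 0x74 (blk 7, set 1) → VC-HIT  vc=[5, 15]
5: 0xf2 (blk 15, set 1) → VC-HIT  vc=[5, 7]
6: 0x53 (blk 5, set 1) → VC-HIT  vc=[15, 7]
7: 0x77 (blk 7, set 1) → VC-HIT  vc=[15, 5]
8: 0x57 (blk 5, set 1) → VC-HIT  vc=[15, 7]
9: 0xd7 (blk 13, set 1) → MISS  vc=[15, 7, 5]
10: 0xf2 (blk 15, set 1) → VC-HIT  vc=[13, 7, 5]
11: 0xfc (blk 15, set 1) → L1-HIT  vc=[13, 7, 5]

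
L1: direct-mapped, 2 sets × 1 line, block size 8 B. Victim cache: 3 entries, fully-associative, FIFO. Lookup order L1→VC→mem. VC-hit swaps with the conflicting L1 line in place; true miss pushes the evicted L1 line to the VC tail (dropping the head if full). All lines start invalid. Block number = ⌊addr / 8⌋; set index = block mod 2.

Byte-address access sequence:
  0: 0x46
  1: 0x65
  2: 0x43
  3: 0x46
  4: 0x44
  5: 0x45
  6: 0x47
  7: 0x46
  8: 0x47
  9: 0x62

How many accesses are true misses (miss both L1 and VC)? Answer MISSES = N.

  [0] addr=0x46 blk=8 s=0: MISS | VC []
  [1] addr=0x65 blk=12 s=0: MISS | VC [8]
  [2] addr=0x43 blk=8 s=0: VC-HIT | VC [12]
  [3] addr=0x46 blk=8 s=0: L1-HIT | VC [12]
  [4] addr=0x44 blk=8 s=0: L1-HIT | VC [12]
  [5] addr=0x45 blk=8 s=0: L1-HIT | VC [12]
  [6] addr=0x47 blk=8 s=0: L1-HIT | VC [12]
  [7] addr=0x46 blk=8 s=0: L1-HIT | VC [12]
  [8] addr=0x47 blk=8 s=0: L1-HIT | VC [12]
  [9] addr=0x62 blk=12 s=0: VC-HIT | VC [8]

MISSES = 2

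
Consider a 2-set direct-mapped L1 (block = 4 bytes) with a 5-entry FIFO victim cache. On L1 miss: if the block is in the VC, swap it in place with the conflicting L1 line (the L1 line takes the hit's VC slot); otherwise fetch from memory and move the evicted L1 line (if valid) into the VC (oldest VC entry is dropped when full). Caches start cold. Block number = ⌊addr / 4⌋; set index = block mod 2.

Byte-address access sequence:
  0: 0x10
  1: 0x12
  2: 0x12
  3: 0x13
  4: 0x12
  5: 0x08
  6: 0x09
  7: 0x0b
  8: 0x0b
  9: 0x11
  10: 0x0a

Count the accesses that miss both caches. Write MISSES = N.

MISSES = 2

#0 0x10→b4/s0 MISS; vc=[]
#1 0x12→b4/s0 L1-HIT; vc=[]
#2 0x12→b4/s0 L1-HIT; vc=[]
#3 0x13→b4/s0 L1-HIT; vc=[]
#4 0x12→b4/s0 L1-HIT; vc=[]
#5 0x8→b2/s0 MISS; vc=[4]
#6 0x9→b2/s0 L1-HIT; vc=[4]
#7 0xb→b2/s0 L1-HIT; vc=[4]
#8 0xb→b2/s0 L1-HIT; vc=[4]
#9 0x11→b4/s0 VC-HIT; vc=[2]
#10 0xa→b2/s0 VC-HIT; vc=[4]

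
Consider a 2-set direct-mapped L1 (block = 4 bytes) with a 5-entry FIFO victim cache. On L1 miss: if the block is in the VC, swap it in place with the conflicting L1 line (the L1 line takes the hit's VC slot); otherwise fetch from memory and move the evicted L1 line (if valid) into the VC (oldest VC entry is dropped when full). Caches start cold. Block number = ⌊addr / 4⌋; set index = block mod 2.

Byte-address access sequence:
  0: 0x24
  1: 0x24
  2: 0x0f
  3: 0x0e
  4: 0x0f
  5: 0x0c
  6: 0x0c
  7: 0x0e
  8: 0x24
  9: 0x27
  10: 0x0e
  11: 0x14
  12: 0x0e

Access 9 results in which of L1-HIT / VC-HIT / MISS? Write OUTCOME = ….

OUTCOME = L1-HIT

#0 0x24→b9/s1 MISS; vc=[]
#1 0x24→b9/s1 L1-HIT; vc=[]
#2 0xf→b3/s1 MISS; vc=[9]
#3 0xe→b3/s1 L1-HIT; vc=[9]
#4 0xf→b3/s1 L1-HIT; vc=[9]
#5 0xc→b3/s1 L1-HIT; vc=[9]
#6 0xc→b3/s1 L1-HIT; vc=[9]
#7 0xe→b3/s1 L1-HIT; vc=[9]
#8 0x24→b9/s1 VC-HIT; vc=[3]
#9 0x27→b9/s1 L1-HIT; vc=[3]
#10 0xe→b3/s1 VC-HIT; vc=[9]
#11 0x14→b5/s1 MISS; vc=[9,3]
#12 0xe→b3/s1 VC-HIT; vc=[9,5]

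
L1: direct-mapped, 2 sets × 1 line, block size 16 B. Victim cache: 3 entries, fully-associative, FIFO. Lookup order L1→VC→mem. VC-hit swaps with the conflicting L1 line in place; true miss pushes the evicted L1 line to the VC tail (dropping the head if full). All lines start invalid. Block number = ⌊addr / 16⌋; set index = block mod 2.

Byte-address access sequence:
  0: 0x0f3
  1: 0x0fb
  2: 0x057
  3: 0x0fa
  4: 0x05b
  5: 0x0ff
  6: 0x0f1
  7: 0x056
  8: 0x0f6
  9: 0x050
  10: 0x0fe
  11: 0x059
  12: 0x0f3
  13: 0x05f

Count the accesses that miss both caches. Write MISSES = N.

MISSES = 2

  [0] addr=0xf3 blk=15 s=1: MISS | VC []
  [1] addr=0xfb blk=15 s=1: L1-HIT | VC []
  [2] addr=0x57 blk=5 s=1: MISS | VC [15]
  [3] addr=0xfa blk=15 s=1: VC-HIT | VC [5]
  [4] addr=0x5b blk=5 s=1: VC-HIT | VC [15]
  [5] addr=0xff blk=15 s=1: VC-HIT | VC [5]
  [6] addr=0xf1 blk=15 s=1: L1-HIT | VC [5]
  [7] addr=0x56 blk=5 s=1: VC-HIT | VC [15]
  [8] addr=0xf6 blk=15 s=1: VC-HIT | VC [5]
  [9] addr=0x50 blk=5 s=1: VC-HIT | VC [15]
  [10] addr=0xfe blk=15 s=1: VC-HIT | VC [5]
  [11] addr=0x59 blk=5 s=1: VC-HIT | VC [15]
  [12] addr=0xf3 blk=15 s=1: VC-HIT | VC [5]
  [13] addr=0x5f blk=5 s=1: VC-HIT | VC [15]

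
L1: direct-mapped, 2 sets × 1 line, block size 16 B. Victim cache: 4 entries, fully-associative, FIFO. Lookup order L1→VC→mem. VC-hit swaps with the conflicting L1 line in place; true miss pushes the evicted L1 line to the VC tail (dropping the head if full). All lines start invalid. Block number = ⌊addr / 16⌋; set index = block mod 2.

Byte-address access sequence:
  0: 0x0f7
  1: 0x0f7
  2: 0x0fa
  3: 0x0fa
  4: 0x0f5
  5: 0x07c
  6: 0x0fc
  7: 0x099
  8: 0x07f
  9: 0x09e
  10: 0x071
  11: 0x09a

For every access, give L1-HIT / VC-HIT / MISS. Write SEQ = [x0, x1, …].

#0 0xf7→b15/s1 MISS; vc=[]
#1 0xf7→b15/s1 L1-HIT; vc=[]
#2 0xfa→b15/s1 L1-HIT; vc=[]
#3 0xfa→b15/s1 L1-HIT; vc=[]
#4 0xf5→b15/s1 L1-HIT; vc=[]
#5 0x7c→b7/s1 MISS; vc=[15]
#6 0xfc→b15/s1 VC-HIT; vc=[7]
#7 0x99→b9/s1 MISS; vc=[7,15]
#8 0x7f→b7/s1 VC-HIT; vc=[9,15]
#9 0x9e→b9/s1 VC-HIT; vc=[7,15]
#10 0x71→b7/s1 VC-HIT; vc=[9,15]
#11 0x9a→b9/s1 VC-HIT; vc=[7,15]

SEQ = [MISS, L1-HIT, L1-HIT, L1-HIT, L1-HIT, MISS, VC-HIT, MISS, VC-HIT, VC-HIT, VC-HIT, VC-HIT]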